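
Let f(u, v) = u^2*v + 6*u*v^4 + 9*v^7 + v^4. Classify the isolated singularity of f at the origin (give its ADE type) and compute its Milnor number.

Type D_5, Milnor number mu = 5.

The Hessian of f at 0 has rank 0. Corank 2; j^3 = u^2*v has shape L^2 M (L != M), so D-series; mu = 5 gives D_5.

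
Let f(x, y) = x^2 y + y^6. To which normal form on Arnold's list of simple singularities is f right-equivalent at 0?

D_7

The Hessian of f at 0 has rank 0. Corank 2; j^3 = x^2*y has shape L^2 M (L != M), so D-series; mu = 7 gives D_7.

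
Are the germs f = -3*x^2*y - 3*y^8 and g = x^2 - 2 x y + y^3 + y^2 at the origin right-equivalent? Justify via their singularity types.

No.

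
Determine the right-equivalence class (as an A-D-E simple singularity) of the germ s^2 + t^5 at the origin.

A_{4}

The Hessian of f at 0 has rank 1. Corank 1: A-series; mu = 4 gives A_4.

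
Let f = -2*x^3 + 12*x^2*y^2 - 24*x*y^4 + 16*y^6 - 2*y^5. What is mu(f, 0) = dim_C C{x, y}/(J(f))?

The Hessian of f at 0 has rank 0. Corank 2; j^3 = -2*x^3 is a perfect cube, so E-series; the 5-jet and mu = 8 give E_8.

8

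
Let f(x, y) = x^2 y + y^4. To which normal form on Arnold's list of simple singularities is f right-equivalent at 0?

D5

The Hessian of f at 0 has rank 0. Corank 2; j^3 = x^2*y has shape L^2 M (L != M), so D-series; mu = 5 gives D_5.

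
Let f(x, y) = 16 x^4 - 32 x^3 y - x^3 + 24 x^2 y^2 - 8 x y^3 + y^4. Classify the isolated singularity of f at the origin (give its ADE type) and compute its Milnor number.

The Hessian of f at 0 is [[0, 0], [0, 0]] with rank 0, so corank 2. A Groebner basis of the Jacobian ideal J(f) in C{x,y} is {y^4, x*y^2 - y^3/6, x^2}; counting standard monomials gives mu = 6. Corank 2; j^3 = -x^3 is a perfect cube, so E-series; the 4-jet and mu = 6 give E_6.

Type E6, Milnor number mu = 6.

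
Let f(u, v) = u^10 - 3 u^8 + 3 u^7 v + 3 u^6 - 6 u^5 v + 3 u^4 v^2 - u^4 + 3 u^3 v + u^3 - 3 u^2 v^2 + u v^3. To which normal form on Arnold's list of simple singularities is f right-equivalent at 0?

The Hessian of f at 0 is [[0, 0], [0, 0]] with rank 0, so corank 2. A Groebner basis of the Jacobian ideal J(f) in C{u,v} is {3*u^2 + v^4 + v^3, u^3, u^2*v - u^2 - v^3/3, -2*u^2 + u*v^2 - 2*v^3/3}; counting standard monomials gives mu = 7. Corank 2; j^3 = u^3 is a perfect cube, so E-series; the 4-jet and mu = 7 give E_7.

E_7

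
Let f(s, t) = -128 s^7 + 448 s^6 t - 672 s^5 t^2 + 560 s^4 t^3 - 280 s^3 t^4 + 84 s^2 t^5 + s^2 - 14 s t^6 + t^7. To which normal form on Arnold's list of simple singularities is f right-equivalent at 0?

A_6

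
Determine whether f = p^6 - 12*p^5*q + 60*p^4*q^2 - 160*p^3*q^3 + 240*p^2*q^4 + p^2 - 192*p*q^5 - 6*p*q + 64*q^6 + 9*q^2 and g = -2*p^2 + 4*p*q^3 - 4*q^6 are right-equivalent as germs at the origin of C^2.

The Hessian of f at 0 is [[2, -6], [-6, 18]] with rank 1, so corank 1. A Groebner basis of the Jacobian ideal J(f) in C{p,q} is {q^5, p - 3*q}; counting standard monomials gives mu = 5. Corank 1: A-series; mu = 5 gives A_5. The Hessian of g at 0 is [[-4, 0], [0, 0]] with rank 1, so corank 1. A Groebner basis of the Jacobian ideal J(g) in C{p,q} is {p*q^2, -p + q^3, p^2}; counting standard monomials gives mu = 5. Corank 1: A-series; mu = 5 gives A_5. Both have type A_5, hence right-equivalent.

Yes.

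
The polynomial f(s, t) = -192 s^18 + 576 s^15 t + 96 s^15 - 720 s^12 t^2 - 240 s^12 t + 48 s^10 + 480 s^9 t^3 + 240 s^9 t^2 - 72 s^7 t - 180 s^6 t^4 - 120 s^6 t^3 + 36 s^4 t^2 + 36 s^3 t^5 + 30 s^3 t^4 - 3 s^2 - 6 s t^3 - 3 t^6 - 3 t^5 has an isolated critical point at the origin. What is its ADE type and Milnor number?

Type A4, Milnor number mu = 4.

The Hessian of f at 0 has rank 1. Corank 1: A-series; mu = 4 gives A_4.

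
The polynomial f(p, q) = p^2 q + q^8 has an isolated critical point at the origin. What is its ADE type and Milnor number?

The Hessian of f at 0 has rank 0. Corank 2; j^3 = p^2*q has shape L^2 M (L != M), so D-series; mu = 9 gives D_9.

Type D_{9}, Milnor number mu = 9.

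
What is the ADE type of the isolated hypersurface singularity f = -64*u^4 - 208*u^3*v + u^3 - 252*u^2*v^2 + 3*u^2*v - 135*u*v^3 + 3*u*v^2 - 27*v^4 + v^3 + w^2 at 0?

The Hessian of f at 0 has rank 1. Corank 2; j^3 = (u + v)^3 is a perfect cube, so E-series; the 4-jet and mu = 7 give E_7.

E7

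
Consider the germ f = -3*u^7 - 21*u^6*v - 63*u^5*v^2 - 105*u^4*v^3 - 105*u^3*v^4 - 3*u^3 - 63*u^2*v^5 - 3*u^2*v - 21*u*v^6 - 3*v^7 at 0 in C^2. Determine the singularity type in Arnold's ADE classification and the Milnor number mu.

Type D_8, Milnor number mu = 8.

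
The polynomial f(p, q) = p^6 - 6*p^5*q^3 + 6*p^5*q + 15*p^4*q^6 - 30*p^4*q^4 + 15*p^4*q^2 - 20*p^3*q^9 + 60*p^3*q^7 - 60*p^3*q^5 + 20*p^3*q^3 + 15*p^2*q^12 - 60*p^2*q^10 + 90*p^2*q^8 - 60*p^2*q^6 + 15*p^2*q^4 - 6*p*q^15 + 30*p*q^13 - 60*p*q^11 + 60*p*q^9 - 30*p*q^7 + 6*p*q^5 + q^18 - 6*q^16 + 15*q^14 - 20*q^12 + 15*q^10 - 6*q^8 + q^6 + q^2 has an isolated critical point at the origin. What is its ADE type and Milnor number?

Type A_{5}, Milnor number mu = 5.

The Hessian of f at 0 has rank 1. Corank 1: A-series; mu = 5 gives A_5.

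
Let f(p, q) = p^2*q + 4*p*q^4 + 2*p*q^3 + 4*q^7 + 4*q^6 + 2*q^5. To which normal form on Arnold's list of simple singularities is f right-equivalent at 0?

The Hessian of f at 0 is [[0, 0], [0, 0]] with rank 0, so corank 2. A Groebner basis of the Jacobian ideal J(f) in C{p,q} is {p^3, p^2*q, -p^2/4 + p*q^2, -p^2/2 + p*q + q^3}; counting standard monomials gives mu = 6. Corank 2; j^3 = p^2*q has shape L^2 M (L != M), so D-series; mu = 6 gives D_6.

D_6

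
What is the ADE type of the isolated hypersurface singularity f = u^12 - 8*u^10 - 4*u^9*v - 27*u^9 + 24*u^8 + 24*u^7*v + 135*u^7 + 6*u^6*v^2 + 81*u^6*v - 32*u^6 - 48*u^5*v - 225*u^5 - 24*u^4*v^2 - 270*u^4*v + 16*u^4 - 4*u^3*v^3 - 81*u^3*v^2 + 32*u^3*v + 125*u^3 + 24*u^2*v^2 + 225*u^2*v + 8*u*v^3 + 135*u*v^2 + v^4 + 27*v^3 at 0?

The Hessian of f at 0 has rank 0. Corank 2; j^3 = (5*u + 3*v)^3 is a perfect cube, so E-series; the 4-jet and mu = 6 give E_6.

E_{6}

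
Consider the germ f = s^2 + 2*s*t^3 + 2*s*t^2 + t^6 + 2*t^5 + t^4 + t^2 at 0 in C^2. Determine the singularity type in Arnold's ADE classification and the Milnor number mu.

Type A1, Milnor number mu = 1.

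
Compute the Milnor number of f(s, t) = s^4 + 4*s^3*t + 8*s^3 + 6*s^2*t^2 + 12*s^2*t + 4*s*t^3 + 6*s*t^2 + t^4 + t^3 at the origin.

6

The Hessian of f at 0 has rank 0. Corank 2; j^3 = (2*s + t)^3 is a perfect cube, so E-series; the 4-jet and mu = 6 give E_6.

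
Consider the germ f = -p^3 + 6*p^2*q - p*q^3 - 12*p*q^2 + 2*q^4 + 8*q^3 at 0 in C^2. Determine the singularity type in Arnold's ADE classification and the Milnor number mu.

Type E_{7}, Milnor number mu = 7.

The Hessian of f at 0 is [[0, 0], [0, 0]] with rank 0, so corank 2. A Groebner basis of the Jacobian ideal J(f) in C{p,q} is {p^3 - 6*p^2*q - 48*p^2 + 192*p*q - 192*q^2, 6*p^2 + p*q^2 - 24*p*q + 24*q^2, 3*p^2 - 12*p*q + q^3 + 12*q^2}; counting standard monomials gives mu = 7. Corank 2; j^3 = -(p - 2*q)^3 is a perfect cube, so E-series; the 4-jet and mu = 7 give E_7.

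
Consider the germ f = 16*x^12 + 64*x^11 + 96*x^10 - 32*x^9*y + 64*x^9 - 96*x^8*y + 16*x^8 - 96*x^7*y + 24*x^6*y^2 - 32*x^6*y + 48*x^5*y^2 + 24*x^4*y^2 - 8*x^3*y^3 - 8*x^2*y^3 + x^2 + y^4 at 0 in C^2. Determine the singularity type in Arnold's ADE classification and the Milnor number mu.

Type A3, Milnor number mu = 3.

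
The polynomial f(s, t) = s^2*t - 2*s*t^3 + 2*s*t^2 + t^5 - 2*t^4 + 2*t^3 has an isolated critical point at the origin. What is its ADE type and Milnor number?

The Hessian of f at 0 has rank 0. Corank 2; j^3 = t*(s^2 + 2*s*t + 2*t^2) splits into three distinct lines over C (the quadratic factor has nonzero discriminant), so D_4.

Type D_{4}, Milnor number mu = 4.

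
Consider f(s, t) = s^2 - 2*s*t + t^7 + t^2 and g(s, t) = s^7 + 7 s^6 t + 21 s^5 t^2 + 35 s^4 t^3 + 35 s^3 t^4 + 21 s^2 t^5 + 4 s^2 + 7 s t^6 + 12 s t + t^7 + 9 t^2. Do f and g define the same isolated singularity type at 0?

Yes.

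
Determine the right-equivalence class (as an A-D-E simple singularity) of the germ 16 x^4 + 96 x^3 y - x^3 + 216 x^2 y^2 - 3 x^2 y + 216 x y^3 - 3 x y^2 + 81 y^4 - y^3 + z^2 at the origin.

E_6

The Hessian of f at 0 is [[0, 0, 0], [0, 0, 0], [0, 0, 2]] with rank 1, so corank 2. A Groebner basis of the Jacobian ideal J(f) in C{x,y,z} is {y^4, x*y^2 + 7*y^3/6, x^2 + 2*x*y + y^2, z}; counting standard monomials gives mu = 6. Corank 2; j^3 = -(x + y)^3 is a perfect cube, so E-series; the 4-jet and mu = 6 give E_6.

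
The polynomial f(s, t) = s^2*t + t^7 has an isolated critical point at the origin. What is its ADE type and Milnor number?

Type D_{8}, Milnor number mu = 8.

The Hessian of f at 0 is [[0, 0], [0, 0]] with rank 0, so corank 2. A Groebner basis of the Jacobian ideal J(f) in C{s,t} is {s^2/7 + t^6, s^3, s*t}; counting standard monomials gives mu = 8. Corank 2; j^3 = s^2*t has shape L^2 M (L != M), so D-series; mu = 8 gives D_8.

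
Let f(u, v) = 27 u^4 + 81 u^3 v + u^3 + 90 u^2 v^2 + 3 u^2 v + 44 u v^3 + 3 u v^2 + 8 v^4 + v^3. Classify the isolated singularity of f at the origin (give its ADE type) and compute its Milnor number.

Type E7, Milnor number mu = 7.

The Hessian of f at 0 is [[0, 0], [0, 0]] with rank 0, so corank 2. A Groebner basis of the Jacobian ideal J(f) in C{u,v} is {u^2/3 + 2*u*v/3 + v^4 - v^3/9 + v^2/3, u^3 + 5*u^2/3 + 10*u*v/3 + 4*v^3/9 + 5*v^2/3, u^2*v - 11*u^2/9 - 22*u*v/9 - 16*v^3/27 - 11*v^2/9, 2*u^2/3 + u*v^2 + 4*u*v/3 + 7*v^3/9 + 2*v^2/3}; counting standard monomials gives mu = 7. Corank 2; j^3 = (u + v)^3 is a perfect cube, so E-series; the 4-jet and mu = 7 give E_7.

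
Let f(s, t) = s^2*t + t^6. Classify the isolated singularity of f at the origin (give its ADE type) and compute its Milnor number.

Type D_{7}, Milnor number mu = 7.

The Hessian of f at 0 is [[0, 0], [0, 0]] with rank 0, so corank 2. A Groebner basis of the Jacobian ideal J(f) in C{s,t} is {s^2/6 + t^5, s^3, s*t}; counting standard monomials gives mu = 7. Corank 2; j^3 = s^2*t has shape L^2 M (L != M), so D-series; mu = 7 gives D_7.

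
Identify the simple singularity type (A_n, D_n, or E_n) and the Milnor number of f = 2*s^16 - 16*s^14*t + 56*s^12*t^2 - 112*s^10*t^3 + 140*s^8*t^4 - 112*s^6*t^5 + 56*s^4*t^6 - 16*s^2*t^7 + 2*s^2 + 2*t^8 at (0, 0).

Type A_{7}, Milnor number mu = 7.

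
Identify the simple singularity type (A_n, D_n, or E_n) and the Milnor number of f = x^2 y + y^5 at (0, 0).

Type D_{6}, Milnor number mu = 6.

The Hessian of f at 0 has rank 0. Corank 2; j^3 = x^2*y has shape L^2 M (L != M), so D-series; mu = 6 gives D_6.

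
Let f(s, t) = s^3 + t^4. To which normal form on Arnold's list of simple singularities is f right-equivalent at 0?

E_{6}

The Hessian of f at 0 has rank 0. Corank 2; j^3 = s^3 is a perfect cube, so E-series; the 4-jet and mu = 6 give E_6.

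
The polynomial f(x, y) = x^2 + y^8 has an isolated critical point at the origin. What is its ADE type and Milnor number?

Type A_{7}, Milnor number mu = 7.

The Hessian of f at 0 has rank 1. Corank 1: A-series; mu = 7 gives A_7.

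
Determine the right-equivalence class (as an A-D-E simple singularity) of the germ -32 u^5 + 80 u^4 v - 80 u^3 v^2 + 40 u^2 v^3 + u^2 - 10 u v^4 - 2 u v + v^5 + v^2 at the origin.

A_4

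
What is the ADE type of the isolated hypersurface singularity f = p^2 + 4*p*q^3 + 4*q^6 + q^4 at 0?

A_3

The Hessian of f at 0 has rank 1. Corank 1: A-series; mu = 3 gives A_3.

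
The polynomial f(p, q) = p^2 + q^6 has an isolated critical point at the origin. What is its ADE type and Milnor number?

The Hessian of f at 0 is [[2, 0], [0, 0]] with rank 1, so corank 1. A Groebner basis of the Jacobian ideal J(f) in C{p,q} is {q^5, p}; counting standard monomials gives mu = 5. Corank 1: A-series; mu = 5 gives A_5.

Type A_5, Milnor number mu = 5.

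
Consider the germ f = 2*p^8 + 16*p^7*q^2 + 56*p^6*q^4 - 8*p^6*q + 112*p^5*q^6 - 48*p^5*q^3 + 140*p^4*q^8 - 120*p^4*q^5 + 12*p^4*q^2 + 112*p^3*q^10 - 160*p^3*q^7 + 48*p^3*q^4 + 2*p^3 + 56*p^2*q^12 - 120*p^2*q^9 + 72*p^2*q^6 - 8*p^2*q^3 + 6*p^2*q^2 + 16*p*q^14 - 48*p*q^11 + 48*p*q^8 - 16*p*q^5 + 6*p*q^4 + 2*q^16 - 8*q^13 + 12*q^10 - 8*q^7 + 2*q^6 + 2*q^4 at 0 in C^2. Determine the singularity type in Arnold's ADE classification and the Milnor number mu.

Type E_6, Milnor number mu = 6.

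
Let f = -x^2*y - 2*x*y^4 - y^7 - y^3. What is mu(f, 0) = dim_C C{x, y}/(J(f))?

4

The Hessian of f at 0 has rank 0. Corank 2; j^3 = -y*(x^2 + y^2) splits into three distinct lines over C (the quadratic factor has nonzero discriminant), so D_4.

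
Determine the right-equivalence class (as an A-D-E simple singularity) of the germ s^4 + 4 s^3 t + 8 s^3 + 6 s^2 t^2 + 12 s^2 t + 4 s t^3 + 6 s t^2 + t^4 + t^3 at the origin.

E6

The Hessian of f at 0 has rank 0. Corank 2; j^3 = (2*s + t)^3 is a perfect cube, so E-series; the 4-jet and mu = 6 give E_6.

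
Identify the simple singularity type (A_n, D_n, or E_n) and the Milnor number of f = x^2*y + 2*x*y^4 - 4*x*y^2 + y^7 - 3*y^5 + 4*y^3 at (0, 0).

Type D6, Milnor number mu = 6.

The Hessian of f at 0 has rank 0. Corank 2; j^3 = y*(x - 2*y)^2 has shape L^2 M (L != M), so D-series; mu = 6 gives D_6.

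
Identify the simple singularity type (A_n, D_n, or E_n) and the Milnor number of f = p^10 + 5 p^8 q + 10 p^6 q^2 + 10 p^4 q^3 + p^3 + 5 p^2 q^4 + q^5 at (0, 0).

Type E8, Milnor number mu = 8.

The Hessian of f at 0 is [[0, 0], [0, 0]] with rank 0, so corank 2. A Groebner basis of the Jacobian ideal J(f) in C{p,q} is {q^4, p^2}; counting standard monomials gives mu = 8. Corank 2; j^3 = p^3 is a perfect cube, so E-series; the 5-jet and mu = 8 give E_8.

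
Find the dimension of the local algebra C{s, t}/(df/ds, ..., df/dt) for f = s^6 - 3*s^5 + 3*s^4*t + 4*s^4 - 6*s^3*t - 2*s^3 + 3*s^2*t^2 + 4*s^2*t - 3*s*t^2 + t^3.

The Hessian of f at 0 is [[0, 0], [0, 0]] with rank 0, so corank 2. A Groebner basis of the Jacobian ideal J(f) in C{s,t} is {t^3, s^2 - 3*t^2/2, s*t - 3*t^2/2}; counting standard monomials gives mu = 4. Corank 2; j^3 = -(s - t)*(2*s^2 - 2*s*t + t^2) splits into three distinct lines over C (the quadratic factor has nonzero discriminant), so D_4.

4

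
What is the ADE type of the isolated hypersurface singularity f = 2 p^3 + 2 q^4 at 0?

E_6

The Hessian of f at 0 is [[0, 0], [0, 0]] with rank 0, so corank 2. A Groebner basis of the Jacobian ideal J(f) in C{p,q} is {q^3, p^2}; counting standard monomials gives mu = 6. Corank 2; j^3 = 2*p^3 is a perfect cube, so E-series; the 4-jet and mu = 6 give E_6.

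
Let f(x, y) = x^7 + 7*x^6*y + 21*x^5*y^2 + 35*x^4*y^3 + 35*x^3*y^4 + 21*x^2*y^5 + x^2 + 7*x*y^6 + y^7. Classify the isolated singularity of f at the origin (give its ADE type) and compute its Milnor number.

Type A_{6}, Milnor number mu = 6.

The Hessian of f at 0 is [[2, 0], [0, 0]] with rank 1, so corank 1. A Groebner basis of the Jacobian ideal J(f) in C{x,y} is {y^6, x}; counting standard monomials gives mu = 6. Corank 1: A-series; mu = 6 gives A_6.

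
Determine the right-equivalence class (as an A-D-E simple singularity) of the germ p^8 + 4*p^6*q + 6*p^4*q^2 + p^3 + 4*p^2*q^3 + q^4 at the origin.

E6

The Hessian of f at 0 has rank 0. Corank 2; j^3 = p^3 is a perfect cube, so E-series; the 4-jet and mu = 6 give E_6.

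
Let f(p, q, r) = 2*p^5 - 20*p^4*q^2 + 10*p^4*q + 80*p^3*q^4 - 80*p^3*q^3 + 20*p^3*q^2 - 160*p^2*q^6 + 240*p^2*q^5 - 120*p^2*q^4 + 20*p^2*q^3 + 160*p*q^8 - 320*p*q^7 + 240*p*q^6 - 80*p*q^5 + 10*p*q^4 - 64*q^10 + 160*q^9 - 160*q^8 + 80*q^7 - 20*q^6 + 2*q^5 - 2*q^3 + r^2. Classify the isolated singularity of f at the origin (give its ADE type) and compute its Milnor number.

Type E_{8}, Milnor number mu = 8.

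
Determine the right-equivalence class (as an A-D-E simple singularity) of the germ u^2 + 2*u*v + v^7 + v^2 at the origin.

A_6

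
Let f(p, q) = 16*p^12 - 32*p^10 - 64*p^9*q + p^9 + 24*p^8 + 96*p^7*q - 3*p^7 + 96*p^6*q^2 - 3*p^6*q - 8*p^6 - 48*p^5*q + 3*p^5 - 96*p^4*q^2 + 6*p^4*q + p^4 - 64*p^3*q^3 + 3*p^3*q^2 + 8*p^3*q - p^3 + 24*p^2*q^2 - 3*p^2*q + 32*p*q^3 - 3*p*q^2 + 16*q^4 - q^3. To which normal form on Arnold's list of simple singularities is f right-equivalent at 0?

The Hessian of f at 0 is [[0, 0], [0, 0]] with rank 0, so corank 2. A Groebner basis of the Jacobian ideal J(f) in C{p,q} is {q^4, p*q^2 + 4*q^3/3, p^2 + 2*p*q + q^2}; counting standard monomials gives mu = 6. Corank 2; j^3 = -(p + q)^3 is a perfect cube, so E-series; the 4-jet and mu = 6 give E_6.

E6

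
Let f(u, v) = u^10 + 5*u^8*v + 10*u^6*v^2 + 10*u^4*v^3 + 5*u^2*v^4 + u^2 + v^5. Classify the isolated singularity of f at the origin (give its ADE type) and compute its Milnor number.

Type A4, Milnor number mu = 4.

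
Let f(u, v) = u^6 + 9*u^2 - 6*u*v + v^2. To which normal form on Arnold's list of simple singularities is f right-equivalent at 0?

A_5

The Hessian of f at 0 has rank 1. Corank 1: A-series; mu = 5 gives A_5.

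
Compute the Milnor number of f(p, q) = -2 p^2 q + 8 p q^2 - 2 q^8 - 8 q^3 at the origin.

9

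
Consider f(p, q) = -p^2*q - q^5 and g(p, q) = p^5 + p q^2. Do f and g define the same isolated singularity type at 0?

Yes.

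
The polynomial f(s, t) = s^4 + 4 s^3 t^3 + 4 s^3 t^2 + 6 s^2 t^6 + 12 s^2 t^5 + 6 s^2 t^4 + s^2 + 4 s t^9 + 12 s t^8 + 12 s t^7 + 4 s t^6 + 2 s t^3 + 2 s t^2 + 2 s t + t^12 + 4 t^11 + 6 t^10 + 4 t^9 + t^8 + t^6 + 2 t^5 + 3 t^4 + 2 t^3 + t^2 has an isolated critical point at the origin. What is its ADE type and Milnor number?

Type A_{3}, Milnor number mu = 3.

The Hessian of f at 0 is [[2, 2], [2, 2]] with rank 1, so corank 1. A Groebner basis of the Jacobian ideal J(f) in C{s,t} is {s^2 + s + t, s*t - s - t, s + t^2 + t}; counting standard monomials gives mu = 3. Corank 1: A-series; mu = 3 gives A_3.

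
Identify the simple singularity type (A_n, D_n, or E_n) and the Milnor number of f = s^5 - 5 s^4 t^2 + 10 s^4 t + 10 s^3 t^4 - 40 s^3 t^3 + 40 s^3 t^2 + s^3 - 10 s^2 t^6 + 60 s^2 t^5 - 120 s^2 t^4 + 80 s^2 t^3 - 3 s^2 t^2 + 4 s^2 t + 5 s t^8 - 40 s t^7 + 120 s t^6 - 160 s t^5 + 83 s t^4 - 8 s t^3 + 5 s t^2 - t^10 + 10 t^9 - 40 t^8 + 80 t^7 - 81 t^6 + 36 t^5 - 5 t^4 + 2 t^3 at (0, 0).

Type D_6, Milnor number mu = 6.

The Hessian of f at 0 is [[0, 0], [0, 0]] with rank 0, so corank 2. A Groebner basis of the Jacobian ideal J(f) in C{s,t} is {s^3 + 2*s^2 + 5*s*t + 3*t^2, s^2*t - 7*s^2/4 - 9*s*t/2 - 11*t^2/4, 3*s^2/2 + s*t^2 + 4*s*t + 5*t^2/2, -5*s^2/4 - 7*s*t/2 + t^3 - 9*t^2/4}; counting standard monomials gives mu = 6. Corank 2; j^3 = (s + t)^2*(s + 2*t) has shape L^2 M (L != M), so D-series; mu = 6 gives D_6.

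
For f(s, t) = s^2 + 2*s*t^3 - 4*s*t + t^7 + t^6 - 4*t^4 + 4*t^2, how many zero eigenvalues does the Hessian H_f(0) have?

1

Hessian at 0 has rank 1.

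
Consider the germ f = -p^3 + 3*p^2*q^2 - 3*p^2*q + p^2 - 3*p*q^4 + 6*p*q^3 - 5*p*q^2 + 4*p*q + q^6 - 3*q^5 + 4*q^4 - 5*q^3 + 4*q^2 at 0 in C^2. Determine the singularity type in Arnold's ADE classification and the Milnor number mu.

Type A2, Milnor number mu = 2.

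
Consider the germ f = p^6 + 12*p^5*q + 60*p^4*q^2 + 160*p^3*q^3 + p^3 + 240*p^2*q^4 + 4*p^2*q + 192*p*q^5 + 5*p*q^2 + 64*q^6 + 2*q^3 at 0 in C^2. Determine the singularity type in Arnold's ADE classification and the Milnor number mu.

The Hessian of f at 0 has rank 0. Corank 2; j^3 = (p + q)^2*(p + 2*q) has shape L^2 M (L != M), so D-series; mu = 7 gives D_7.

Type D_{7}, Milnor number mu = 7.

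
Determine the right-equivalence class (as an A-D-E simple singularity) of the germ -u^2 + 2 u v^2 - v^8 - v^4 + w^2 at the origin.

A7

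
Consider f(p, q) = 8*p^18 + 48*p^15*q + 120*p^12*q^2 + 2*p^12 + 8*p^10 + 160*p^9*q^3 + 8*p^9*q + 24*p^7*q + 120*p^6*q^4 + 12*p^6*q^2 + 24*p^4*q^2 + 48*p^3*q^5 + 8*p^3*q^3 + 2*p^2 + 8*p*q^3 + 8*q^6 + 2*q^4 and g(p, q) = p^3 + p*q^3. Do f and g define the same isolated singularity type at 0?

The Hessian of f at 0 has rank 1. Corank 1: A-series; mu = 3 gives A_3. The Hessian of g at 0 has rank 0. Corank 2; j^3 = p^3 is a perfect cube, so E-series; the 4-jet and mu = 7 give E_7. f is A_3 but g is E_7, hence not right-equivalent.

No.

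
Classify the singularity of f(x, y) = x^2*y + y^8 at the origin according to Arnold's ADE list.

The Hessian of f at 0 has rank 0. Corank 2; j^3 = x^2*y has shape L^2 M (L != M), so D-series; mu = 9 gives D_9.

D9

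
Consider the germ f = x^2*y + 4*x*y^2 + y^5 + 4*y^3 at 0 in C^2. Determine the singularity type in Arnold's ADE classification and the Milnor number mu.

Type D6, Milnor number mu = 6.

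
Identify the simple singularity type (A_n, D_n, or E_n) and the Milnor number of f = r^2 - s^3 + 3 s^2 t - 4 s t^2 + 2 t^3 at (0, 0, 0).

The Hessian of f at 0 has rank 1. Corank 2; j^3 = -(s - t)*(s^2 - 2*s*t + 2*t^2) splits into three distinct lines over C (the quadratic factor has nonzero discriminant), so D_4.

Type D_4, Milnor number mu = 4.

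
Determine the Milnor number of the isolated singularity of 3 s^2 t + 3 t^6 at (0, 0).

The Hessian of f at 0 is [[0, 0], [0, 0]] with rank 0, so corank 2. A Groebner basis of the Jacobian ideal J(f) in C{s,t} is {s^2/6 + t^5, s^3, s*t}; counting standard monomials gives mu = 7. Corank 2; j^3 = 3*s^2*t has shape L^2 M (L != M), so D-series; mu = 7 gives D_7.

7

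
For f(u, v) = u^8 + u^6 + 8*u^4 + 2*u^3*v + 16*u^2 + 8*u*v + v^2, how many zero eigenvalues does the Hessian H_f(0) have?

1

The Hessian at 0 is [[32, 8], [8, 2]] of rank 1; hence corank 1.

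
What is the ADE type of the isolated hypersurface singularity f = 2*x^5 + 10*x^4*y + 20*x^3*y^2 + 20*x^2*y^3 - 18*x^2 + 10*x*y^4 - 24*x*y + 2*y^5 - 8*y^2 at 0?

A4

The Hessian of f at 0 has rank 1. Corank 1: A-series; mu = 4 gives A_4.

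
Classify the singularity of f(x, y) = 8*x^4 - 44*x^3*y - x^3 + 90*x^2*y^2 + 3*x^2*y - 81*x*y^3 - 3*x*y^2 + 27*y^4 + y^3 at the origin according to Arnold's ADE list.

E_7

The Hessian of f at 0 has rank 0. Corank 2; j^3 = -(x - y)^3 is a perfect cube, so E-series; the 4-jet and mu = 7 give E_7.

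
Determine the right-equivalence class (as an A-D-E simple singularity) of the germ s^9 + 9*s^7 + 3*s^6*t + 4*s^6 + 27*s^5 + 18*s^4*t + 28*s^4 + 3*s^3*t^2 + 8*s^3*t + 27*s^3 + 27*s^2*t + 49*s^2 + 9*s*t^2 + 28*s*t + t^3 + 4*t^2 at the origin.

The Hessian of f at 0 has rank 1. Corank 1: A-series; mu = 2 gives A_2.

A_{2}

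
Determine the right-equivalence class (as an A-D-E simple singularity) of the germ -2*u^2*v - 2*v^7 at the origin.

The Hessian of f at 0 is [[0, 0], [0, 0]] with rank 0, so corank 2. A Groebner basis of the Jacobian ideal J(f) in C{u,v} is {u^2/7 + v^6, u^3, u*v}; counting standard monomials gives mu = 8. Corank 2; j^3 = -2*u^2*v has shape L^2 M (L != M), so D-series; mu = 8 gives D_8.

D_8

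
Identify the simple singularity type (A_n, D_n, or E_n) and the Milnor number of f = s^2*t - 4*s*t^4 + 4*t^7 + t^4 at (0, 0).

Type D_{5}, Milnor number mu = 5.

The Hessian of f at 0 is [[0, 0], [0, 0]] with rank 0, so corank 2. A Groebner basis of the Jacobian ideal J(f) in C{s,t} is {s^3, s^2/4 + t^3, s*t}; counting standard monomials gives mu = 5. Corank 2; j^3 = s^2*t has shape L^2 M (L != M), so D-series; mu = 5 gives D_5.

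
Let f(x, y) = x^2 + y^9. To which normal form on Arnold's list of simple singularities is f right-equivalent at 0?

A_{8}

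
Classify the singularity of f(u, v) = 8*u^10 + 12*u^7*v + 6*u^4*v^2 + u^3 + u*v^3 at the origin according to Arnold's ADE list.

E7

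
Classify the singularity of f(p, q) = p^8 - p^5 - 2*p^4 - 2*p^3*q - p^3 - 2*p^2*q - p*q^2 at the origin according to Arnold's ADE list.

D9

The Hessian of f at 0 is [[0, 0], [0, 0]] with rank 0, so corank 2. A Groebner basis of the Jacobian ideal J(f) in C{p,q} is {p^2*q^2 + p*q^2 + q^3, -31*p^2*q/8 + p^2 + p*q^3 - 6*p*q^2 + 9*p*q/8 - 3*q^3 + q^2/8, 21*p^2*q/2 - 3*p^2 + 14*p*q^2 - 7*p*q/2 + q^4 + 6*q^3 - q^2/2, p^3 + p^2 + p*q}; counting standard monomials gives mu = 9. Corank 2; j^3 = -p*(p + q)^2 has shape L^2 M (L != M), so D-series; mu = 9 gives D_9.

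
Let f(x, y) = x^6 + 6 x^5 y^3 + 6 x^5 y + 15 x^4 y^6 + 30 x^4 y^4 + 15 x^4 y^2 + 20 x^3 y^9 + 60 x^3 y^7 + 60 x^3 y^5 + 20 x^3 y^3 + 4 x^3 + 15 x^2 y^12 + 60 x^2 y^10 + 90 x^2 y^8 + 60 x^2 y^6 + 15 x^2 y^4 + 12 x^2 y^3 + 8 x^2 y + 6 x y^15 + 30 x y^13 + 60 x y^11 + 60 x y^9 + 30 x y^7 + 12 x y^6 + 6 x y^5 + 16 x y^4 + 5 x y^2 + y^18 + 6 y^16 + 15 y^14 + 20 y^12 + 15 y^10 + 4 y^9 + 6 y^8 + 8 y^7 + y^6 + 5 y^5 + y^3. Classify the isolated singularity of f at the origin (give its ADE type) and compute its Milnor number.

The Hessian of f at 0 is [[0, 0], [0, 0]] with rank 0, so corank 2. A Groebner basis of the Jacobian ideal J(f) in C{x,y} is {2*x^2 + 3*x*y + y^4 + y^2, x^3 - 16*x^2 - 16*x*y + y^3/8 - 4*y^2, x^2*y + 64*x^2/3 + 64*x*y/3 - y^3/4 + 16*y^2/3, -64*x^2/3 + x*y^2 - 64*x*y/3 + y^3/2 - 16*y^2/3}; counting standard monomials gives mu = 7. Corank 2; j^3 = (x + y)*(2*x + y)^2 has shape L^2 M (L != M), so D-series; mu = 7 gives D_7.

Type D_{7}, Milnor number mu = 7.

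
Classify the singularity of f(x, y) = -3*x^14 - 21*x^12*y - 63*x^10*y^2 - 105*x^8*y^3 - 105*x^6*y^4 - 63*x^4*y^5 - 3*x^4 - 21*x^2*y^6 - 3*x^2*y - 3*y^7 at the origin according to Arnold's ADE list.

D_{8}

The Hessian of f at 0 has rank 0. Corank 2; j^3 = -3*x^2*y has shape L^2 M (L != M), so D-series; mu = 8 gives D_8.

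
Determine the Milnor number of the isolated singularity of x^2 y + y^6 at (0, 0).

7

The Hessian of f at 0 is [[0, 0], [0, 0]] with rank 0, so corank 2. A Groebner basis of the Jacobian ideal J(f) in C{x,y} is {x^2/6 + y^5, x^3, x*y}; counting standard monomials gives mu = 7. Corank 2; j^3 = x^2*y has shape L^2 M (L != M), so D-series; mu = 7 gives D_7.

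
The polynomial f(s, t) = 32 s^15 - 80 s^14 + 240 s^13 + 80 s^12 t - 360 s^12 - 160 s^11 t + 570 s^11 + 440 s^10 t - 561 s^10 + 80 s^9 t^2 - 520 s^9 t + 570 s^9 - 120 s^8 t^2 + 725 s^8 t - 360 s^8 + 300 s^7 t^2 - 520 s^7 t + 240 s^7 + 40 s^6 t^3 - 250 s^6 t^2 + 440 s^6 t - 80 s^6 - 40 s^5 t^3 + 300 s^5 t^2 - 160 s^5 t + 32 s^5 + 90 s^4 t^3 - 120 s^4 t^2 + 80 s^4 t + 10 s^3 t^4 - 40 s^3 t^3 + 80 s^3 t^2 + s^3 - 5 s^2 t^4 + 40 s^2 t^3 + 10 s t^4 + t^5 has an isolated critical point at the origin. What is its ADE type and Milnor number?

Type E_8, Milnor number mu = 8.

The Hessian of f at 0 has rank 0. Corank 2; j^3 = s^3 is a perfect cube, so E-series; the 5-jet and mu = 8 give E_8.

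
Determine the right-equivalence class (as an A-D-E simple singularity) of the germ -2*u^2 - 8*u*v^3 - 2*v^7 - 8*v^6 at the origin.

The Hessian of f at 0 has rank 1. Corank 1: A-series; mu = 6 gives A_6.

A_6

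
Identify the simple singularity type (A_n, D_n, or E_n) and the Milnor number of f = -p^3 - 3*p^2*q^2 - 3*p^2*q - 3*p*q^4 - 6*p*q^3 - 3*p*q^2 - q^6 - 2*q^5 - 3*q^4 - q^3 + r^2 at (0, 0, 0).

The Hessian of f at 0 has rank 1. Corank 2; j^3 = -(p + q)^3 is a perfect cube, so E-series; the 5-jet and mu = 8 give E_8.

Type E_{8}, Milnor number mu = 8.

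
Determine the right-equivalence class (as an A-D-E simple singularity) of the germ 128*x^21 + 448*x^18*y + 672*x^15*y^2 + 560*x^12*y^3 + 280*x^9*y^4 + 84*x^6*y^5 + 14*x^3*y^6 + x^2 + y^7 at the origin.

A6

The Hessian of f at 0 is [[2, 0], [0, 0]] with rank 1, so corank 1. A Groebner basis of the Jacobian ideal J(f) in C{x,y} is {y^6, x}; counting standard monomials gives mu = 6. Corank 1: A-series; mu = 6 gives A_6.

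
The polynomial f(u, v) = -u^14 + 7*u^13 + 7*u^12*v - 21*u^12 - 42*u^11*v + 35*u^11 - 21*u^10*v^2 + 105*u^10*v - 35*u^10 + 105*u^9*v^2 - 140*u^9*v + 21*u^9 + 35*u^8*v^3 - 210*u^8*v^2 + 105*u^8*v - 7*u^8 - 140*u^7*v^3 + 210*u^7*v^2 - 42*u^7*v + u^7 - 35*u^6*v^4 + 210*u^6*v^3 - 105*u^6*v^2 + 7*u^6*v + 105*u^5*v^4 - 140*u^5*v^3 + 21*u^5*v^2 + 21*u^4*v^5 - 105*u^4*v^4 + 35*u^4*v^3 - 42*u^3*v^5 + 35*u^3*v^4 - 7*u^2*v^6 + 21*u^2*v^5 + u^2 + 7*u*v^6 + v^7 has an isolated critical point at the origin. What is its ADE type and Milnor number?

Type A_{6}, Milnor number mu = 6.

The Hessian of f at 0 has rank 1. Corank 1: A-series; mu = 6 gives A_6.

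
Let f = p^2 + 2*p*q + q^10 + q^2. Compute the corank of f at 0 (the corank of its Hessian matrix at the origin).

Hessian at 0 has rank 1.

1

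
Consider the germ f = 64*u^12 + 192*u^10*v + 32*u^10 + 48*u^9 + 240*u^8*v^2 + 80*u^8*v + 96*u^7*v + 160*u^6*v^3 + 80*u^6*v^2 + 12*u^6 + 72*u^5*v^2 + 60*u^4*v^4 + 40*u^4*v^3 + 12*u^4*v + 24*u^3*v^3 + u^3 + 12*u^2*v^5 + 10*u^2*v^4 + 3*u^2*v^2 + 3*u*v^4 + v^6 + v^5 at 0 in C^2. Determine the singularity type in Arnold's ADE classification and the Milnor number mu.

Type E8, Milnor number mu = 8.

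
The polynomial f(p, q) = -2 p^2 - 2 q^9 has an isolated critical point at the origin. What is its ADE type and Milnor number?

The Hessian of f at 0 has rank 1. Corank 1: A-series; mu = 8 gives A_8.

Type A_{8}, Milnor number mu = 8.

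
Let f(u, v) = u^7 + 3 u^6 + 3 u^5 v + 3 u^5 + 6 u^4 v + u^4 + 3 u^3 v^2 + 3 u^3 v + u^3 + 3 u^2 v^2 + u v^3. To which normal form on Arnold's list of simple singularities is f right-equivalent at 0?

The Hessian of f at 0 has rank 0. Corank 2; j^3 = u^3 is a perfect cube, so E-series; the 4-jet and mu = 7 give E_7.

E_7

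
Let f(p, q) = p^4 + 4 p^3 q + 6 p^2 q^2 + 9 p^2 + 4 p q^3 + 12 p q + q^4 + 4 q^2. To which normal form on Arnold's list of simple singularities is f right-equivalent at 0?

A3

The Hessian of f at 0 is [[18, 12], [12, 8]] with rank 1, so corank 1. A Groebner basis of the Jacobian ideal J(f) in C{p,q} is {q^3, p + 2*q/3}; counting standard monomials gives mu = 3. Corank 1: A-series; mu = 3 gives A_3.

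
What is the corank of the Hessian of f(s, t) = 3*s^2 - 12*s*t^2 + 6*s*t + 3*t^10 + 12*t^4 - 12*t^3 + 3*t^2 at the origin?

1

Hessian at 0 has rank 1.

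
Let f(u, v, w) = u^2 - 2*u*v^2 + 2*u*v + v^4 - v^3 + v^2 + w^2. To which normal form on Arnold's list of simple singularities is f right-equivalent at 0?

A_2

The Hessian of f at 0 has rank 2. Corank 1: A-series; mu = 2 gives A_2.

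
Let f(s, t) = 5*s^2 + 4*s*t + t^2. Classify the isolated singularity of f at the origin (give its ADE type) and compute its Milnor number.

The Hessian of f at 0 has rank 2. Corank 0: nondegenerate Morse point, so A_1.

Type A1, Milnor number mu = 1.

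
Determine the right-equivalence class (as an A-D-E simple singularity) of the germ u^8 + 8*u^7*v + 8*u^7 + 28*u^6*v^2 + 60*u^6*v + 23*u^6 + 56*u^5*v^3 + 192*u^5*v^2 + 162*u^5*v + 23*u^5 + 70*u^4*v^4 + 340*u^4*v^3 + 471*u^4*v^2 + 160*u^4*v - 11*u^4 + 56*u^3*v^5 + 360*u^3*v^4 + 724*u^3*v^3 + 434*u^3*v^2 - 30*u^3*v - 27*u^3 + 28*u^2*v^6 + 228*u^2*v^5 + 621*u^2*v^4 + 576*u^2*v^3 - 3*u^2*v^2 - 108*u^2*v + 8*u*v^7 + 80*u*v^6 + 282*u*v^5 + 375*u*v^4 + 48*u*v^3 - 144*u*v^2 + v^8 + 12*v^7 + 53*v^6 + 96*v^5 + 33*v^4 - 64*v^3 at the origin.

The Hessian of f at 0 has rank 0. Corank 2; j^3 = -(3*u + 4*v)^3 is a perfect cube, so E-series; the 4-jet and mu = 6 give E_6.

E_6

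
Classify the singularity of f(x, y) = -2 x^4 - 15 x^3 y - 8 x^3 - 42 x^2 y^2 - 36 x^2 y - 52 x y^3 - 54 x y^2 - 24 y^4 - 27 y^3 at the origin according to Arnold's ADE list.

E_7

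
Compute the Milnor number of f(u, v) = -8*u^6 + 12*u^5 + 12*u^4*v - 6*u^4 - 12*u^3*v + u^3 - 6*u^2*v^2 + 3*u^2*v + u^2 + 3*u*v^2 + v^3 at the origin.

2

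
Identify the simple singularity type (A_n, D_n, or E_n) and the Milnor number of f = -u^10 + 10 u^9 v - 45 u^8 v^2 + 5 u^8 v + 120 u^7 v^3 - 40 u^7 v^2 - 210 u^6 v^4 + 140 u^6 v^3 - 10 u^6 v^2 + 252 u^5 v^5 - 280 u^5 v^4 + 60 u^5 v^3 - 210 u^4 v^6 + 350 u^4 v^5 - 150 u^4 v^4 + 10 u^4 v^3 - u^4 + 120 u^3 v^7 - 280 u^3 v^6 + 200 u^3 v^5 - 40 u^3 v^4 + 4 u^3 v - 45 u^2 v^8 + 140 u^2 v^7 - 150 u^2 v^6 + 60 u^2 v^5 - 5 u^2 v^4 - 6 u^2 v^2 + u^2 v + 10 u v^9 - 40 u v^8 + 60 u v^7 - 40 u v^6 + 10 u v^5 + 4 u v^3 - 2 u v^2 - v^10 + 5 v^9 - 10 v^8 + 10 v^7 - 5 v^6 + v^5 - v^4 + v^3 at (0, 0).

Type D_{6}, Milnor number mu = 6.

The Hessian of f at 0 has rank 0. Corank 2; j^3 = v*(u - v)^2 has shape L^2 M (L != M), so D-series; mu = 6 gives D_6.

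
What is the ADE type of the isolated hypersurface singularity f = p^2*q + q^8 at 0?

D_9

The Hessian of f at 0 is [[0, 0], [0, 0]] with rank 0, so corank 2. A Groebner basis of the Jacobian ideal J(f) in C{p,q} is {p^2/8 + q^7, p^3, p*q}; counting standard monomials gives mu = 9. Corank 2; j^3 = p^2*q has shape L^2 M (L != M), so D-series; mu = 9 gives D_9.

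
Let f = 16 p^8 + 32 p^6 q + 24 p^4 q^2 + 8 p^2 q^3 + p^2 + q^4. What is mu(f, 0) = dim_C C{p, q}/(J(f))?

The Hessian of f at 0 is [[2, 0], [0, 0]] with rank 1, so corank 1. A Groebner basis of the Jacobian ideal J(f) in C{p,q} is {q^3, p}; counting standard monomials gives mu = 3. Corank 1: A-series; mu = 3 gives A_3.

3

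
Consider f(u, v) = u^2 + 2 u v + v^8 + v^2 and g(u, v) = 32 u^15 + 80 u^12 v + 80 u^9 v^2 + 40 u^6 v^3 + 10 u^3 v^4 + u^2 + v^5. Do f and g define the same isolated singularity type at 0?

No.

The Hessian of f at 0 is [[2, 2], [2, 2]] with rank 1, so corank 1. A Groebner basis of the Jacobian ideal J(f) in C{u,v} is {v^7, u + v}; counting standard monomials gives mu = 7. Corank 1: A-series; mu = 7 gives A_7. The Hessian of g at 0 is [[2, 0], [0, 0]] with rank 1, so corank 1. A Groebner basis of the Jacobian ideal J(g) in C{u,v} is {v^4, u}; counting standard monomials gives mu = 4. Corank 1: A-series; mu = 4 gives A_4. f is A_7 but g is A_4, hence not right-equivalent.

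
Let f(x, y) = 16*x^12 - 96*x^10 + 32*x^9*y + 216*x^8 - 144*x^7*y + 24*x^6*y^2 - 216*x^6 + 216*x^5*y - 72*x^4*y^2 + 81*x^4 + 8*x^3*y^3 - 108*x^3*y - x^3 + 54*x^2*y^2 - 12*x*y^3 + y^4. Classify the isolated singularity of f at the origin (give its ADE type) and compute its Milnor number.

The Hessian of f at 0 has rank 0. Corank 2; j^3 = -x^3 is a perfect cube, so E-series; the 4-jet and mu = 6 give E_6.

Type E_{6}, Milnor number mu = 6.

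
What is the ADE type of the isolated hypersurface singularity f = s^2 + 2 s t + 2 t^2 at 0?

A_{1}

The Hessian of f at 0 is [[2, 2], [2, 4]] with rank 2, so corank 0. A Groebner basis of the Jacobian ideal J(f) in C{s,t} is {s, t}; counting standard monomials gives mu = 1. Corank 0: nondegenerate Morse point, so A_1.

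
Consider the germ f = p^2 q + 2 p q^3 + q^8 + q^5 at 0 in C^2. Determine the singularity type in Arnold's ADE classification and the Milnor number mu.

Type D_{9}, Milnor number mu = 9.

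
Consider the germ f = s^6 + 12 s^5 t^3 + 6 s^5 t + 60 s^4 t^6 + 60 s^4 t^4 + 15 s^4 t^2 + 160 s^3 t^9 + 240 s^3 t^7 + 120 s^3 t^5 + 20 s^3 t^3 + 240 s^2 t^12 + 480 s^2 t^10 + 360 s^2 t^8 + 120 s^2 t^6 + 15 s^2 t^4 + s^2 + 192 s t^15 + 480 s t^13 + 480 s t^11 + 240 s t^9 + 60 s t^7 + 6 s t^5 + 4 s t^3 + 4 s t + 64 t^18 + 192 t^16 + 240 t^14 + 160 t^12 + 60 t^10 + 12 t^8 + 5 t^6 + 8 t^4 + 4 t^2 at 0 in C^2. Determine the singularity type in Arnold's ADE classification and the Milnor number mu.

Type A_5, Milnor number mu = 5.

The Hessian of f at 0 has rank 1. Corank 1: A-series; mu = 5 gives A_5.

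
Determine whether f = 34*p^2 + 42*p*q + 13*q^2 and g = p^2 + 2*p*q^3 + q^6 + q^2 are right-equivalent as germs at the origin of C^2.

The Hessian of f at 0 is [[68, 42], [42, 26]] with rank 2, so corank 0. A Groebner basis of the Jacobian ideal J(f) in C{p,q} is {p, q}; counting standard monomials gives mu = 1. Corank 0: nondegenerate Morse point, so A_1. The Hessian of g at 0 is [[2, 0], [0, 2]] with rank 2, so corank 0. A Groebner basis of the Jacobian ideal J(g) in C{p,q} is {p, q}; counting standard monomials gives mu = 1. Corank 0: nondegenerate Morse point, so A_1. Both have type A_1, hence right-equivalent.

Yes.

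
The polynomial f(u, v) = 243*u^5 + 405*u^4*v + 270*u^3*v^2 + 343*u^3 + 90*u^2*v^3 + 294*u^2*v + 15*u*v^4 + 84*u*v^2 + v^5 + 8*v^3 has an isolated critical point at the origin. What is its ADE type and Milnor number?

Type E_{8}, Milnor number mu = 8.

The Hessian of f at 0 has rank 0. Corank 2; j^3 = (7*u + 2*v)^3 is a perfect cube, so E-series; the 5-jet and mu = 8 give E_8.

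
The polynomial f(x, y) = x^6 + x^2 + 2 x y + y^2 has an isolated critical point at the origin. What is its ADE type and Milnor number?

Type A_{5}, Milnor number mu = 5.

The Hessian of f at 0 is [[2, 2], [2, 2]] with rank 1, so corank 1. A Groebner basis of the Jacobian ideal J(f) in C{x,y} is {y^5, x + y}; counting standard monomials gives mu = 5. Corank 1: A-series; mu = 5 gives A_5.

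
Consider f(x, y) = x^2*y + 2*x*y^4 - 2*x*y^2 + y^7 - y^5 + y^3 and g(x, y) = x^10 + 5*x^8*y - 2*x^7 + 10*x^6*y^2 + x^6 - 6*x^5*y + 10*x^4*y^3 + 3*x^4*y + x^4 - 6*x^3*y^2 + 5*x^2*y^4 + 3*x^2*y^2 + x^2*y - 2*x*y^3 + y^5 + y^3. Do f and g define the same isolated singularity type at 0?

The Hessian of f at 0 has rank 0. Corank 2; j^3 = y*(x - y)^2 has shape L^2 M (L != M), so D-series; mu = 6 gives D_6. The Hessian of g at 0 has rank 0. Corank 2; j^3 = y*(x^2 + y^2) splits into three distinct lines over C (the quadratic factor has nonzero discriminant), so D_4. f is D_6 but g is D_4, hence not right-equivalent.

No.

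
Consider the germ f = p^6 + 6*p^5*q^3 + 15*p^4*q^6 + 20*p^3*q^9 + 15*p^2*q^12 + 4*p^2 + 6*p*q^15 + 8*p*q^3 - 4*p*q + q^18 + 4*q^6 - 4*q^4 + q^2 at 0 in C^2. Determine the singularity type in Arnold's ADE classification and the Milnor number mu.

The Hessian of f at 0 has rank 1. Corank 1: A-series; mu = 5 gives A_5.

Type A_5, Milnor number mu = 5.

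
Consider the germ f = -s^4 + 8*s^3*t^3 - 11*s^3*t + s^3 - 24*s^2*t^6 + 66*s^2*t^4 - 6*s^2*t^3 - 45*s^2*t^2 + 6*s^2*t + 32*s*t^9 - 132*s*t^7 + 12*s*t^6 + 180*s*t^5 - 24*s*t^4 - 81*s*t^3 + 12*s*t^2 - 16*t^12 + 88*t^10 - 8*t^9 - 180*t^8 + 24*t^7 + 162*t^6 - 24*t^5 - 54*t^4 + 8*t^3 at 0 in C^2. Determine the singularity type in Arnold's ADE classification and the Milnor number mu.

Type E_7, Milnor number mu = 7.

The Hessian of f at 0 is [[0, 0], [0, 0]] with rank 0, so corank 2. A Groebner basis of the Jacobian ideal J(f) in C{s,t} is {3*s^2 + 12*s*t + t^4 - t^3 + 12*t^2, s^3 - 30*s^2 - 120*s*t + 18*t^3 - 120*t^2, s^2*t + 9*s^2 + 36*s*t - 7*t^3 + 36*t^2, -2*s^2 + s*t^2 - 8*s*t + 8*t^3/3 - 8*t^2}; counting standard monomials gives mu = 7. Corank 2; j^3 = (s + 2*t)^3 is a perfect cube, so E-series; the 4-jet and mu = 7 give E_7.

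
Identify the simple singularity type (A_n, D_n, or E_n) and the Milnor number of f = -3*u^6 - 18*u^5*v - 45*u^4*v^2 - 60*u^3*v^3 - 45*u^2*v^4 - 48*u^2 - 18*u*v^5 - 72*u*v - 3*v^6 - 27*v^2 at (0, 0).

Type A_5, Milnor number mu = 5.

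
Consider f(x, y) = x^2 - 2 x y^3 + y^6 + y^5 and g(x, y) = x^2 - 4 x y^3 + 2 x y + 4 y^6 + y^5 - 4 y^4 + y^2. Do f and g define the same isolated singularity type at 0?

Yes.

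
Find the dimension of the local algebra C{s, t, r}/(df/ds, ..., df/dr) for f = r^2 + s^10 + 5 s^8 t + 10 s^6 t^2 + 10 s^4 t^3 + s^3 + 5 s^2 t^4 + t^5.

The Hessian of f at 0 has rank 1. Corank 2; j^3 = s^3 is a perfect cube, so E-series; the 5-jet and mu = 8 give E_8.

8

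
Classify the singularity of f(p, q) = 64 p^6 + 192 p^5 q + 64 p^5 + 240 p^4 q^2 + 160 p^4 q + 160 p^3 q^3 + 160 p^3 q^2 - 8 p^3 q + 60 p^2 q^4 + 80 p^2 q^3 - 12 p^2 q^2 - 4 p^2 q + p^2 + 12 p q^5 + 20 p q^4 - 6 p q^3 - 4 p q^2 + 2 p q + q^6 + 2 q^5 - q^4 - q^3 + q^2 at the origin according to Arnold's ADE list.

A_{2}

The Hessian of f at 0 has rank 1. Corank 1: A-series; mu = 2 gives A_2.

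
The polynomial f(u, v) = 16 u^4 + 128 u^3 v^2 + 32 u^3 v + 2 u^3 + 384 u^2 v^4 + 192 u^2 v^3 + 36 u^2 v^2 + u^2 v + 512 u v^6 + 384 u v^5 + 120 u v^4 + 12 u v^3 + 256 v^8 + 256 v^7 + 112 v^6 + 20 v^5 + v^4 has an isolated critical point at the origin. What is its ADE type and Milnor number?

The Hessian of f at 0 has rank 0. Corank 2; j^3 = u^2*(2*u + v) has shape L^2 M (L != M), so D-series; mu = 5 gives D_5.

Type D5, Milnor number mu = 5.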